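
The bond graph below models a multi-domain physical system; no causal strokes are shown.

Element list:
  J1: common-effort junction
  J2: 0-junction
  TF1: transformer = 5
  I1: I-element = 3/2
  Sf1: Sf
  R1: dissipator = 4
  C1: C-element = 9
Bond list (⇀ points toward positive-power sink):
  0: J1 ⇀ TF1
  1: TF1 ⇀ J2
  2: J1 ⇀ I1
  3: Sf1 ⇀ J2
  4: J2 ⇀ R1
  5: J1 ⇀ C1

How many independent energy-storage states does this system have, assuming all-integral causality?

b3 |Sf1  (source Sf1 imposes f)
b2 |I1  (I1 outputs flow p/I1)
b5 |J1  (C1: C, integral causality)
b0 |TF1  (J1: bond 5 brought effort, rest push out)
b1 |J2  (TF1 one-in-one-out from 0)
b4 |R1  (J2: bond 1 brought effort, rest push out)

2  (C1, I1 all integral)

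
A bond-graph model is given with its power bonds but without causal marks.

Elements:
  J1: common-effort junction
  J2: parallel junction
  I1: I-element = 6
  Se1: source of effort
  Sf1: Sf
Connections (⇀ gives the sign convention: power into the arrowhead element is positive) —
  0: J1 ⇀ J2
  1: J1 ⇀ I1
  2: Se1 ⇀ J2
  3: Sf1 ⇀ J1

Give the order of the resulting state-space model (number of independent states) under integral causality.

#2 stroke→J2  (Se1 fixes effort; stroke away)
#3 stroke→Sf1  (Sf1 fixes flow; stroke at Sf1)
#0 stroke→J1  (J2: bond 2 brought effort, rest push out)
#1 stroke→I1  (J1 effort already set via bond 0)

1  (I1 all integral)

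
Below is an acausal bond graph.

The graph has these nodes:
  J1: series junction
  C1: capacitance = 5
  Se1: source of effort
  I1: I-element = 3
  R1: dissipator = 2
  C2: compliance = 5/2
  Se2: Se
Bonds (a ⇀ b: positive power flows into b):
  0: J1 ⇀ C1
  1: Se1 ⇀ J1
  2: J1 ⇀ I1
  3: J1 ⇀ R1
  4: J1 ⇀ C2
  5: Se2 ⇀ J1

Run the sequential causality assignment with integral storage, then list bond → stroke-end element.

bond 0 stroke at J1
bond 1 stroke at J1
bond 2 stroke at I1
bond 3 stroke at J1
bond 4 stroke at J1
bond 5 stroke at J1

b1 stroke→J1  (Se1 (Se) sets effort on bond)
b5 stroke→J1  (source Se2 imposes e)
b0 stroke→J1  (C1: C, integral causality)
b2 stroke→I1  (I1 integral (f out))
b3 stroke→J1  (common-f at J1 fixed by 2)
b4 stroke→J1  (J1 flow already set via bond 2)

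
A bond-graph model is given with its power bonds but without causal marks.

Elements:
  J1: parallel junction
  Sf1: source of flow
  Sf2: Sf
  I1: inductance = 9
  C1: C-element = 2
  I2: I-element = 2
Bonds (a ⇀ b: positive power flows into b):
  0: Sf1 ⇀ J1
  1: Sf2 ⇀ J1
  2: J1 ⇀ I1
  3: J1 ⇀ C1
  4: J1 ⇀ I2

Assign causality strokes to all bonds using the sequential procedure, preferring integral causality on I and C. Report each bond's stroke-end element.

bond 0 stroke→Sf1  (source Sf1 imposes f)
bond 1 stroke→Sf2  (Sf2 (Sf) sets flow on bond)
bond 2 stroke→I1  (I1 integral (f out))
bond 3 stroke→J1  (C1 outputs effort q/C1)
bond 4 stroke→I2  (J1: bond 3 brought effort, rest push out)

b0 stroke at Sf1
b1 stroke at Sf2
b2 stroke at I1
b3 stroke at J1
b4 stroke at I2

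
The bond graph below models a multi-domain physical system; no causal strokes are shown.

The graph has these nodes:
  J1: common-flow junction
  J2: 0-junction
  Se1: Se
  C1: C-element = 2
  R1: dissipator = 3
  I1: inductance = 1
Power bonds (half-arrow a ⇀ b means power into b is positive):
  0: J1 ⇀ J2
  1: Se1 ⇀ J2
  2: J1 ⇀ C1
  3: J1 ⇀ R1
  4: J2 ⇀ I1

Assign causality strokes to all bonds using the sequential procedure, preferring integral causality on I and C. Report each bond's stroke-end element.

bond 1 stroke at J2  (Se1 (Se) sets effort on bond)
bond 0 stroke at J1  (common-e at J2 fixed by 1)
bond 4 stroke at I1  (0-jn J2 has e-setter on 1)
bond 2 stroke at J1  (prefer integral on C1)
bond 3 stroke at R1  (only one flow-in slot at J1)

bond 0 →J1
bond 1 →J2
bond 2 →J1
bond 3 →R1
bond 4 →I1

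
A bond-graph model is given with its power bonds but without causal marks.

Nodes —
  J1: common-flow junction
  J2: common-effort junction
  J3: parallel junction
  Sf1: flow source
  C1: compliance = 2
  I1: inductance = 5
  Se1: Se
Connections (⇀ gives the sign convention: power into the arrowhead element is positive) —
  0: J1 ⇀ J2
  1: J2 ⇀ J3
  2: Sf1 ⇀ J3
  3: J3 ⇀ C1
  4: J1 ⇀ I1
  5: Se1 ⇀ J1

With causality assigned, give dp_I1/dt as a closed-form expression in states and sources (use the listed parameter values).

dp_I1/dt = E_Se1 - q_C1/2

#2 →Sf1  (Sf1 fixes flow; stroke at Sf1)
#5 →J1  (source Se1 imposes e)
#3 →J3  (C1 integral (e out))
#1 →J2  (common-e at J3 fixed by 3)
#0 →J1  (common-e at J2 fixed by 1)
#4 →I1  (closing 1-jn rule on J1)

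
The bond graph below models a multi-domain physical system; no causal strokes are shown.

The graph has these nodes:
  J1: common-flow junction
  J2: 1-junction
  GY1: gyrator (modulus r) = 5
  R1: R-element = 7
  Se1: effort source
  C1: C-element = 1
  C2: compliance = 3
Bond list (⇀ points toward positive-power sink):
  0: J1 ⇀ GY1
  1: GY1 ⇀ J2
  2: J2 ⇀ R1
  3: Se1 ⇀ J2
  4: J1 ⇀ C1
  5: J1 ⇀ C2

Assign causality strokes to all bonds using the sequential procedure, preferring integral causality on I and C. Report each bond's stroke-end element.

bond 3 |J2  (Se1 fixes effort; stroke away)
bond 4 |J1  (C1: C, integral causality)
bond 5 |J1  (prefer integral on C2)
bond 0 |GY1  (J1: last free bond brings flow in)
bond 1 |GY1  (GY1: gyrator matches bond 0)
bond 2 |J2  (common-f at J2 fixed by 1)

bond 0 stroke at GY1
bond 1 stroke at GY1
bond 2 stroke at J2
bond 3 stroke at J2
bond 4 stroke at J1
bond 5 stroke at J1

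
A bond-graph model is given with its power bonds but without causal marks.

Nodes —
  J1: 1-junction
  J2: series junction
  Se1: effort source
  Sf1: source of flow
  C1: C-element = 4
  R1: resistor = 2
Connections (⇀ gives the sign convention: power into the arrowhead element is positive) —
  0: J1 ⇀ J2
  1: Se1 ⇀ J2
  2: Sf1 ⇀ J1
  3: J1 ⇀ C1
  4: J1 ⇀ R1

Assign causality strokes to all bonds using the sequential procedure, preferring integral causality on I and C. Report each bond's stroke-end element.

β0 →J1
β1 →J2
β2 →Sf1
β3 →J1
β4 →J1

b1 stroke at J2  (Se1 (Se) sets effort on bond)
b2 stroke at Sf1  (source Sf1 imposes f)
b0 stroke at J1  (1-jn J1 has f-setter on 2)
b3 stroke at J1  (common-f at J1 fixed by 2)
b4 stroke at J1  (1-jn J1 has f-setter on 2)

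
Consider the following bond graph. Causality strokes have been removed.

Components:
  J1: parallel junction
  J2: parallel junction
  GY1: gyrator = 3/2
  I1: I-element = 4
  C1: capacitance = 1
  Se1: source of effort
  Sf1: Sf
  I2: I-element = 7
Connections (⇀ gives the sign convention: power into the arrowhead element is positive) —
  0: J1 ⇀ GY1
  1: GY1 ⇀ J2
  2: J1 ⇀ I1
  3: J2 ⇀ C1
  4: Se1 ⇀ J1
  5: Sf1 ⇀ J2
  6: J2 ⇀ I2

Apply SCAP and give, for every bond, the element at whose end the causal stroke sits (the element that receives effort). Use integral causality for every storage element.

β4 |J1  (Se1 (Se) sets effort on bond)
β5 |Sf1  (Sf1 fixes flow; stroke at Sf1)
β0 |GY1  (J1 effort already set via bond 4)
β2 |I1  (common-e at J1 fixed by 4)
β1 |GY1  (GY GY1: same side as bond 0)
β3 |J2  (C1: C, integral causality)
β6 |I2  (J2: bond 3 brought effort, rest push out)

b0 stroke→GY1
b1 stroke→GY1
b2 stroke→I1
b3 stroke→J2
b4 stroke→J1
b5 stroke→Sf1
b6 stroke→I2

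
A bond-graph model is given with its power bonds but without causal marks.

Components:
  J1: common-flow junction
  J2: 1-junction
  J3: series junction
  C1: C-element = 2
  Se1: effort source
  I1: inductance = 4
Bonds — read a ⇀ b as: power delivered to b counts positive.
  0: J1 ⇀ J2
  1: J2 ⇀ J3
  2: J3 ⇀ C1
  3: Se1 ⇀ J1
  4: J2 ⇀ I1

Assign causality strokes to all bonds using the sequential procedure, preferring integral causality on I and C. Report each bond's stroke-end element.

β3 |J1  (Se1 fixes effort; stroke away)
β0 |J2  (J1: last free bond brings flow in)
β2 |J3  (C1 integral (e out))
β1 |J2  (only one flow-in slot at J3)
β4 |I1  (J2 needs exactly one f-in)

bond 0 |J2
bond 1 |J2
bond 2 |J3
bond 3 |J1
bond 4 |I1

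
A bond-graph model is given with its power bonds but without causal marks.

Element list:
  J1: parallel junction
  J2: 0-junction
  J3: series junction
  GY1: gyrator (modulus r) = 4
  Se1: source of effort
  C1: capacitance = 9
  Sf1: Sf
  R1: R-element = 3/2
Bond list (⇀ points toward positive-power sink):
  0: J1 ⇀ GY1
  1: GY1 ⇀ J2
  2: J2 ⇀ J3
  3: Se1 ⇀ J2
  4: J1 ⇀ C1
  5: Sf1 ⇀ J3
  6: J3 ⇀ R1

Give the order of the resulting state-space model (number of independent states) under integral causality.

β3 stroke at J2  (Se1 (Se) sets effort on bond)
β5 stroke at Sf1  (Sf1: flow source, stroke at near end)
β1 stroke at GY1  (J2 effort already set via bond 3)
β2 stroke at J3  (0-jn J2 has e-setter on 3)
β6 stroke at J3  (1-jn J3 has f-setter on 5)
β0 stroke at GY1  (GY GY1: same side as bond 1)
β4 stroke at J1  (J1: last free bond brings effort in)

1  (C1 all integral)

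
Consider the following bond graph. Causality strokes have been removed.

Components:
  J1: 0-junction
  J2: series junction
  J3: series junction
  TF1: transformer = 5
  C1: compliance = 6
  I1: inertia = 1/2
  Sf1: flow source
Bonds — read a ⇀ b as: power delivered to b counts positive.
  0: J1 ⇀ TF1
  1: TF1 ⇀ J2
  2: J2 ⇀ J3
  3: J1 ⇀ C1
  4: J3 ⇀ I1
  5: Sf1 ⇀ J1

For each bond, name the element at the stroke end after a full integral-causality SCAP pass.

bond 0 stroke→TF1
bond 1 stroke→J2
bond 2 stroke→J3
bond 3 stroke→J1
bond 4 stroke→I1
bond 5 stroke→Sf1

β5 →Sf1  (Sf1: flow source, stroke at near end)
β3 →J1  (C1 outputs effort q/C1)
β0 →TF1  (0-jn J1 has e-setter on 3)
β1 →J2  (TF TF1: opposite of bond 0)
β2 →J3  (J2 needs exactly one f-in)
β4 →I1  (J3: last free bond brings flow in)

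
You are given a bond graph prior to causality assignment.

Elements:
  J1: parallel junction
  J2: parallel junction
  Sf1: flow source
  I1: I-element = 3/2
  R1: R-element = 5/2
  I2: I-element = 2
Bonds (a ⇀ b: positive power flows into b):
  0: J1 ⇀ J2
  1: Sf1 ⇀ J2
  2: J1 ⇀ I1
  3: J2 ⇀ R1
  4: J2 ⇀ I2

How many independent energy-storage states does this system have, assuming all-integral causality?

bond 1 stroke at Sf1  (Sf1 fixes flow; stroke at Sf1)
bond 2 stroke at I1  (I1: I, integral causality)
bond 0 stroke at J1  (J1 needs exactly one e-in)
bond 4 stroke at I2  (I2: I, integral causality)
bond 3 stroke at J2  (J2 needs exactly one e-in)

2  (I1, I2 all integral)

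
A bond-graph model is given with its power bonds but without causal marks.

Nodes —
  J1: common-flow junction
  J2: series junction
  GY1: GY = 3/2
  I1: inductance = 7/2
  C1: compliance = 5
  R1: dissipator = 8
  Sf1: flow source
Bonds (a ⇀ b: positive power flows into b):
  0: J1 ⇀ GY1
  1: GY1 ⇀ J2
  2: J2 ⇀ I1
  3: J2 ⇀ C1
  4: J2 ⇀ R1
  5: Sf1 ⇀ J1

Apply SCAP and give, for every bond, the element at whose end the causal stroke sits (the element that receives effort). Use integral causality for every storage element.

bond 5 →Sf1  (Sf1 fixes flow; stroke at Sf1)
bond 0 →J1  (J1: bond 5 brought flow, rest push out)
bond 1 →J2  (GY1 both-in/both-out from 0)
bond 2 →I1  (I1: I, integral causality)
bond 3 →J2  (common-f at J2 fixed by 2)
bond 4 →J2  (1-jn J2 has f-setter on 2)

b0 stroke at J1
b1 stroke at J2
b2 stroke at I1
b3 stroke at J2
b4 stroke at J2
b5 stroke at Sf1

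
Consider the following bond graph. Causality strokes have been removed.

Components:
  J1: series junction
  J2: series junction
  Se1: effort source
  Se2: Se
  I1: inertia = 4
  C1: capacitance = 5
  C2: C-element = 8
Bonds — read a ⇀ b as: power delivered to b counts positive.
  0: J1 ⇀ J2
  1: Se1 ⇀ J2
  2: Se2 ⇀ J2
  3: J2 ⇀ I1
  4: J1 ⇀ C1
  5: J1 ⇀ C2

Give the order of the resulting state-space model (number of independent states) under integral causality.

b1 stroke at J2  (Se1: effort source, stroke at far end)
b2 stroke at J2  (Se2 fixes effort; stroke away)
b3 stroke at I1  (I1: I, integral causality)
b0 stroke at J2  (1-jn J2 has f-setter on 3)
b4 stroke at J1  (J1 flow already set via bond 0)
b5 stroke at J1  (1-jn J1 has f-setter on 0)

3  (C1, C2, I1 all integral)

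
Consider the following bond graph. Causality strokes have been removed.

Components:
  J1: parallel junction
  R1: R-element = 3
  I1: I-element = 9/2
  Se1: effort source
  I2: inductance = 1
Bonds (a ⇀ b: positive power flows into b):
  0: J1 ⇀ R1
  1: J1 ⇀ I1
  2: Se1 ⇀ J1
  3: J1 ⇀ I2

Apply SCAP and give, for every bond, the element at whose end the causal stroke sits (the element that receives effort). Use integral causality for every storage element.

bond 2 stroke→J1  (Se1 fixes effort; stroke away)
bond 0 stroke→R1  (J1: bond 2 brought effort, rest push out)
bond 1 stroke→I1  (J1 effort already set via bond 2)
bond 3 stroke→I2  (0-jn J1 has e-setter on 2)

b0 |R1
b1 |I1
b2 |J1
b3 |I2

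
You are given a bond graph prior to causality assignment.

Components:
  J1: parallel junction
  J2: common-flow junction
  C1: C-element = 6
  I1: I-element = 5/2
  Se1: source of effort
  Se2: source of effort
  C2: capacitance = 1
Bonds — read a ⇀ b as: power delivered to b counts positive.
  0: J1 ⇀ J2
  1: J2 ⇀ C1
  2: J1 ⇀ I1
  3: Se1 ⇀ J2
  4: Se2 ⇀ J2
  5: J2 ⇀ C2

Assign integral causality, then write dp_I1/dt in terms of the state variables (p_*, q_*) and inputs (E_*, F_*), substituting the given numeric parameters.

b3 |J2  (source Se1 imposes e)
b4 |J2  (Se2 fixes effort; stroke away)
b1 |J2  (prefer integral on C1)
b2 |I1  (prefer integral on I1)
b0 |J1  (J1 needs exactly one e-in)
b5 |J2  (1-jn J2 has f-setter on 0)

dp_I1/dt = -E_Se1 - E_Se2 + q_C1/6 + q_C2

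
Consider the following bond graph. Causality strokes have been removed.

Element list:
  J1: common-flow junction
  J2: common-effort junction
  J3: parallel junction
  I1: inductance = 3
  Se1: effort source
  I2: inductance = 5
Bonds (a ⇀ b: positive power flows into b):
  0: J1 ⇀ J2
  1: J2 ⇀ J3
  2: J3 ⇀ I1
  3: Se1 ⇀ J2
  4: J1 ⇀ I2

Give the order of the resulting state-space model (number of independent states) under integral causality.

2  (I1, I2 all integral)

#3 →J2  (source Se1 imposes e)
#0 →J1  (J2: bond 3 brought effort, rest push out)
#1 →J3  (common-e at J2 fixed by 3)
#2 →I1  (0-jn J3 has e-setter on 1)
#4 →I2  (J1: last free bond brings flow in)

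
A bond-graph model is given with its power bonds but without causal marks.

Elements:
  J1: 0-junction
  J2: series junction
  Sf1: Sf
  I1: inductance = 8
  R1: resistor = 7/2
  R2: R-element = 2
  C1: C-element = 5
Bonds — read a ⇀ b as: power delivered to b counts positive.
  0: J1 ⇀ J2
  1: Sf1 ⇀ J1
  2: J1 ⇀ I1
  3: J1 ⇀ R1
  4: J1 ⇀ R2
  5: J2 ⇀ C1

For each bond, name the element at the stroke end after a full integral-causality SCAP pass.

β1 stroke at Sf1  (source Sf1 imposes f)
β2 stroke at I1  (I1 integral (f out))
β5 stroke at J2  (prefer integral on C1)
β0 stroke at J1  (J2: last free bond brings flow in)
β3 stroke at R1  (J1: bond 0 brought effort, rest push out)
β4 stroke at R2  (common-e at J1 fixed by 0)

bond 0 stroke at J1
bond 1 stroke at Sf1
bond 2 stroke at I1
bond 3 stroke at R1
bond 4 stroke at R2
bond 5 stroke at J2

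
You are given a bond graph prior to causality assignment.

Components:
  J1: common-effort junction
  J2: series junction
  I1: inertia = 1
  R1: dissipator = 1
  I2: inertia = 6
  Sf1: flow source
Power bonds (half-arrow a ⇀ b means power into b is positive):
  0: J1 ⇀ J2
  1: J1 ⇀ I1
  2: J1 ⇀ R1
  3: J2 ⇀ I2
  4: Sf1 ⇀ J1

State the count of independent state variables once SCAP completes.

bond 4 →Sf1  (Sf1: flow source, stroke at near end)
bond 1 →I1  (I1: I, integral causality)
bond 3 →I2  (I2 outputs flow p/I2)
bond 0 →J2  (1-jn J2 has f-setter on 3)
bond 2 →J1  (closing 0-jn rule on J1)

2  (I1, I2 all integral)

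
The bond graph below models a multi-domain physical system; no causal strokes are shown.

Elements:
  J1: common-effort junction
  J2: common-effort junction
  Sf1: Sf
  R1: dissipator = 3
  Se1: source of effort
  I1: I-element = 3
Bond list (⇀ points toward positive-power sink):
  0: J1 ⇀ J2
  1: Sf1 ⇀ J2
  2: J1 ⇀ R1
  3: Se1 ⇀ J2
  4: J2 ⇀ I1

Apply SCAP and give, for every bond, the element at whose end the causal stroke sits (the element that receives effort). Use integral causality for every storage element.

#1 →Sf1  (Sf1: flow source, stroke at near end)
#3 →J2  (source Se1 imposes e)
#0 →J1  (J2: bond 3 brought effort, rest push out)
#4 →I1  (common-e at J2 fixed by 3)
#2 →R1  (common-e at J1 fixed by 0)

β0 stroke at J1
β1 stroke at Sf1
β2 stroke at R1
β3 stroke at J2
β4 stroke at I1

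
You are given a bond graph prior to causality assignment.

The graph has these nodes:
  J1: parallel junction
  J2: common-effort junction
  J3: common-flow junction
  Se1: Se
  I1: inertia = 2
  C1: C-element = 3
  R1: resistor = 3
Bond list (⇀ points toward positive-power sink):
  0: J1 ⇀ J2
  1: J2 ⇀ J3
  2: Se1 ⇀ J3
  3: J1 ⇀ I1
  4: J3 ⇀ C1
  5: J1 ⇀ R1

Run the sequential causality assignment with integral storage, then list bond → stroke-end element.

b2 stroke at J3  (Se1 (Se) sets effort on bond)
b3 stroke at I1  (I1 integral (f out))
b4 stroke at J3  (C1 integral (e out))
b1 stroke at J2  (J3: last free bond brings flow in)
b0 stroke at J1  (common-e at J2 fixed by 1)
b5 stroke at R1  (J1 effort already set via bond 0)

#0 stroke at J1
#1 stroke at J2
#2 stroke at J3
#3 stroke at I1
#4 stroke at J3
#5 stroke at R1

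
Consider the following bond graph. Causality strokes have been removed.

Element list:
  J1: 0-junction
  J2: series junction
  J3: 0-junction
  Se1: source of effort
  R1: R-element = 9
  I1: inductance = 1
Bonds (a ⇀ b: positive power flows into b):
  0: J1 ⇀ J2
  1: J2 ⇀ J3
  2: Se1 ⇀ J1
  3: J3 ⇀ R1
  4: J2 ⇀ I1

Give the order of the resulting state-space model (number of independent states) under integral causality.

β2 stroke at J1  (Se1 fixes effort; stroke away)
β0 stroke at J2  (0-jn J1 has e-setter on 2)
β4 stroke at I1  (I1: I, integral causality)
β1 stroke at J2  (common-f at J2 fixed by 4)
β3 stroke at J3  (only one effort-in slot at J3)

1  (I1 all integral)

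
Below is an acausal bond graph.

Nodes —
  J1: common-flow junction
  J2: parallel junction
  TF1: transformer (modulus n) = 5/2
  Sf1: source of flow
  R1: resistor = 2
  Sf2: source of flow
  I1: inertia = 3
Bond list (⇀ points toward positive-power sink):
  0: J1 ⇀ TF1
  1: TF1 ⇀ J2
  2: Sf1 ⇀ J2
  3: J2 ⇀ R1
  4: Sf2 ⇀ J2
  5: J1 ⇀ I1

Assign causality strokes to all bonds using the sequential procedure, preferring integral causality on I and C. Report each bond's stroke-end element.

b0 stroke→J1
b1 stroke→TF1
b2 stroke→Sf1
b3 stroke→J2
b4 stroke→Sf2
b5 stroke→I1

bond 2 →Sf1  (Sf1 fixes flow; stroke at Sf1)
bond 4 →Sf2  (Sf2 (Sf) sets flow on bond)
bond 5 →I1  (prefer integral on I1)
bond 0 →J1  (1-jn J1 has f-setter on 5)
bond 1 →TF1  (TF1 one-in-one-out from 0)
bond 3 →J2  (J2 needs exactly one e-in)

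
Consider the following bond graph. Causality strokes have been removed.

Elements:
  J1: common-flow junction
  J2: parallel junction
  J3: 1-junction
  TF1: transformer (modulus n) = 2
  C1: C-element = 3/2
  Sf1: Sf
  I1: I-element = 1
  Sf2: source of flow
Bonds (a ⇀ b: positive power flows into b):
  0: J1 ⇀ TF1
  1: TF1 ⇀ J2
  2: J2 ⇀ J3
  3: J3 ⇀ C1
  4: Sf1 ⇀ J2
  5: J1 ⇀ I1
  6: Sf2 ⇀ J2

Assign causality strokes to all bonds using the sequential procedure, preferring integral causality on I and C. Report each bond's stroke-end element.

#4 stroke at Sf1  (source Sf1 imposes f)
#6 stroke at Sf2  (Sf2: flow source, stroke at near end)
#3 stroke at J3  (C1 integral (e out))
#2 stroke at J2  (closing 1-jn rule on J3)
#1 stroke at TF1  (J2 effort already set via bond 2)
#0 stroke at J1  (TF TF1: opposite of bond 1)
#5 stroke at I1  (closing 1-jn rule on J1)

#0 →J1
#1 →TF1
#2 →J2
#3 →J3
#4 →Sf1
#5 →I1
#6 →Sf2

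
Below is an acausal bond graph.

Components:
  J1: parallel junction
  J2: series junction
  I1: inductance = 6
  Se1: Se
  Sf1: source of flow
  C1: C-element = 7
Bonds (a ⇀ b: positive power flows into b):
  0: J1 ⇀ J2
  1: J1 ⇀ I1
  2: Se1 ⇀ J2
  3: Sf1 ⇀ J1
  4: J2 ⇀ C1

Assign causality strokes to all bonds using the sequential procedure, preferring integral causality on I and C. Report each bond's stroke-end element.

bond 2 →J2  (source Se1 imposes e)
bond 3 →Sf1  (Sf1: flow source, stroke at near end)
bond 1 →I1  (I1 integral (f out))
bond 0 →J1  (J1 needs exactly one e-in)
bond 4 →J2  (1-jn J2 has f-setter on 0)

#0 →J1
#1 →I1
#2 →J2
#3 →Sf1
#4 →J2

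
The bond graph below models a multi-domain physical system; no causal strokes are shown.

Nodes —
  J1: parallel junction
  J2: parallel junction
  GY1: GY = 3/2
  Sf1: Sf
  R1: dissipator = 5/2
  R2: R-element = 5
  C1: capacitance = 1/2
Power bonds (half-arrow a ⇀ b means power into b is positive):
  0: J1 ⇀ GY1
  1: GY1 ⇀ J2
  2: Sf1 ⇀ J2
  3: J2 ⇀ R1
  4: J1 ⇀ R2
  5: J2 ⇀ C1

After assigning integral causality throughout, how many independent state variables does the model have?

b2 →Sf1  (Sf1: flow source, stroke at near end)
b5 →J2  (C1 outputs effort q/C1)
b1 →GY1  (J2 effort already set via bond 5)
b3 →R1  (0-jn J2 has e-setter on 5)
b0 →GY1  (through GY1, causality inverts; strokes same side of GY1)
b4 →J1  (J1: last free bond brings effort in)

1  (C1 all integral)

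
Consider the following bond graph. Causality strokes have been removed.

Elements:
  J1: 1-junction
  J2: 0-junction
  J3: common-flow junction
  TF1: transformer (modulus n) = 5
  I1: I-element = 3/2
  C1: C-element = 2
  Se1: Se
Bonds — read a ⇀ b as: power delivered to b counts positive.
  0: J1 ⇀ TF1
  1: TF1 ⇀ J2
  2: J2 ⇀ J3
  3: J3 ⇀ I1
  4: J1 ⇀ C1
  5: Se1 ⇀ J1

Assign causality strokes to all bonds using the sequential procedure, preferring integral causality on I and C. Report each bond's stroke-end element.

bond 0 stroke at TF1
bond 1 stroke at J2
bond 2 stroke at J3
bond 3 stroke at I1
bond 4 stroke at J1
bond 5 stroke at J1

b5 stroke→J1  (Se1 (Se) sets effort on bond)
b3 stroke→I1  (I1 integral (f out))
b2 stroke→J3  (1-jn J3 has f-setter on 3)
b1 stroke→J2  (only one effort-in slot at J2)
b0 stroke→TF1  (through TF1, causality passes straight; one stroke at TF1)
b4 stroke→J1  (common-f at J1 fixed by 0)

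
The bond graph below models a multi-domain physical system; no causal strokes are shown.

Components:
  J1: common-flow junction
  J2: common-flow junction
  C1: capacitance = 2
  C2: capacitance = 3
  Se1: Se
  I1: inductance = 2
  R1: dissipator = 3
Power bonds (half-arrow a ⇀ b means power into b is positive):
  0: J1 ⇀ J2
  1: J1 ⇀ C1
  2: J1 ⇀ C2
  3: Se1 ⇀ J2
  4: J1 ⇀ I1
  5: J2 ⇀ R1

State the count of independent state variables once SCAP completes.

3  (C1, C2, I1 all integral)

b3 stroke at J2  (source Se1 imposes e)
b1 stroke at J1  (C1 outputs effort q/C1)
b2 stroke at J1  (C2 integral (e out))
b4 stroke at I1  (I1 integral (f out))
b0 stroke at J1  (J1 flow already set via bond 4)
b5 stroke at J2  (J2: bond 0 brought flow, rest push out)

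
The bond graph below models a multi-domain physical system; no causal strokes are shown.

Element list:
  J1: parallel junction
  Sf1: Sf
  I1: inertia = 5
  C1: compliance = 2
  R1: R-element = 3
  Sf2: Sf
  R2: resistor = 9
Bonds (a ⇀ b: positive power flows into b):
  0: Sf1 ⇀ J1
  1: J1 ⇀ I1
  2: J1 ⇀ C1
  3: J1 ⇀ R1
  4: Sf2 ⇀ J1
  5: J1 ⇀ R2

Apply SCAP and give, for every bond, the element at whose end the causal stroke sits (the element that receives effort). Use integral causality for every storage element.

β0 →Sf1  (source Sf1 imposes f)
β4 →Sf2  (Sf2 fixes flow; stroke at Sf2)
β1 →I1  (I1 integral (f out))
β2 →J1  (C1: C, integral causality)
β3 →R1  (J1 effort already set via bond 2)
β5 →R2  (J1 effort already set via bond 2)

bond 0 stroke at Sf1
bond 1 stroke at I1
bond 2 stroke at J1
bond 3 stroke at R1
bond 4 stroke at Sf2
bond 5 stroke at R2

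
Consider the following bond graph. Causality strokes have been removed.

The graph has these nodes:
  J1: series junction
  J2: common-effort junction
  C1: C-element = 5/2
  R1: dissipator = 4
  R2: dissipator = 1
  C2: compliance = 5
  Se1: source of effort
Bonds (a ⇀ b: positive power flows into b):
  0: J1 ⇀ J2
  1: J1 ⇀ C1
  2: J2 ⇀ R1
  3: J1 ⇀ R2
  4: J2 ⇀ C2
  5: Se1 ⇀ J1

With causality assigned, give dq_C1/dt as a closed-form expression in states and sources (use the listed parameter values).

bond 5 →J1  (Se1 (Se) sets effort on bond)
bond 1 →J1  (prefer integral on C1)
bond 4 →J2  (C2 integral (e out))
bond 0 →J1  (J2: bond 4 brought effort, rest push out)
bond 2 →R1  (J2 effort already set via bond 4)
bond 3 →R2  (J1: last free bond brings flow in)

dq_C1/dt = E_Se1 - 2*q_C1/5 - q_C2/5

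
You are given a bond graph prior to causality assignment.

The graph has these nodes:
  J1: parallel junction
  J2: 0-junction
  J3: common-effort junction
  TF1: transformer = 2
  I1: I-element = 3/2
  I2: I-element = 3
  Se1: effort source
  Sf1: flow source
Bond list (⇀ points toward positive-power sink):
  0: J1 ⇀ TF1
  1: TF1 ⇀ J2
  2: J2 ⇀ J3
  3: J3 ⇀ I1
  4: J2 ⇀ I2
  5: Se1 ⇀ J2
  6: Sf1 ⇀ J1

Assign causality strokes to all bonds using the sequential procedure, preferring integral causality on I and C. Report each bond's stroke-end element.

#0 stroke at J1
#1 stroke at TF1
#2 stroke at J3
#3 stroke at I1
#4 stroke at I2
#5 stroke at J2
#6 stroke at Sf1

b5 stroke at J2  (Se1 fixes effort; stroke away)
b6 stroke at Sf1  (Sf1: flow source, stroke at near end)
b0 stroke at J1  (closing 0-jn rule on J1)
b1 stroke at TF1  (J2: bond 5 brought effort, rest push out)
b2 stroke at J3  (J2 effort already set via bond 5)
b4 stroke at I2  (J2 effort already set via bond 5)
b3 stroke at I1  (0-jn J3 has e-setter on 2)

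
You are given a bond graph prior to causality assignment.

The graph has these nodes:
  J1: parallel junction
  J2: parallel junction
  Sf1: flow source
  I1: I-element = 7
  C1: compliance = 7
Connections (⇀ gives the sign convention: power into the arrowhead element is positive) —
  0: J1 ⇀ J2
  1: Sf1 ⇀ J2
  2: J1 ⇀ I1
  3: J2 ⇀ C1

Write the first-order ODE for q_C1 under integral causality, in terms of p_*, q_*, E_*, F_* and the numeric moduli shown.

β1 →Sf1  (Sf1: flow source, stroke at near end)
β2 →I1  (I1: I, integral causality)
β0 →J1  (closing 0-jn rule on J1)
β3 →J2  (J2 needs exactly one e-in)

dq_C1/dt = F_Sf1 - p_I1/7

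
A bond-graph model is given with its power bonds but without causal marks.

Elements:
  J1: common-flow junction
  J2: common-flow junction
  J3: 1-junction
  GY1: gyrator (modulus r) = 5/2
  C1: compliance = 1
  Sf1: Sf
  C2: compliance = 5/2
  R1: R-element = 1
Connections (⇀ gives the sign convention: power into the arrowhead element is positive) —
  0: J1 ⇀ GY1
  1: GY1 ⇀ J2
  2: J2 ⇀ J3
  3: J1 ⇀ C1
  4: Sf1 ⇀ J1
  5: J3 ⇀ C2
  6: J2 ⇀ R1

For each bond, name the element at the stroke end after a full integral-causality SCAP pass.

bond 0 |J1
bond 1 |J2
bond 2 |J2
bond 3 |J1
bond 4 |Sf1
bond 5 |J3
bond 6 |R1

β4 →Sf1  (source Sf1 imposes f)
β0 →J1  (1-jn J1 has f-setter on 4)
β3 →J1  (common-f at J1 fixed by 4)
β1 →J2  (GY GY1: same side as bond 0)
β5 →J3  (C2: C, integral causality)
β2 →J2  (only one flow-in slot at J3)
β6 →R1  (J2 needs exactly one f-in)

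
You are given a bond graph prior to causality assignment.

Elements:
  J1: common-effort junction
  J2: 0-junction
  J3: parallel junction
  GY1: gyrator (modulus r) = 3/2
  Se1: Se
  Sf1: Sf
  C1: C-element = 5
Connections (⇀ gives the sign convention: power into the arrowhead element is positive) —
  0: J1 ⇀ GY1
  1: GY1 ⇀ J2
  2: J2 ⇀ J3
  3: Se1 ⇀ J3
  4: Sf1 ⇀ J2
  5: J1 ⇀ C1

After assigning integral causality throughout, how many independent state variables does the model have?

b3 stroke at J3  (Se1 (Se) sets effort on bond)
b4 stroke at Sf1  (Sf1 fixes flow; stroke at Sf1)
b2 stroke at J2  (J3: bond 3 brought effort, rest push out)
b1 stroke at GY1  (common-e at J2 fixed by 2)
b0 stroke at GY1  (GY1: gyrator matches bond 1)
b5 stroke at J1  (J1: last free bond brings effort in)

1  (C1 all integral)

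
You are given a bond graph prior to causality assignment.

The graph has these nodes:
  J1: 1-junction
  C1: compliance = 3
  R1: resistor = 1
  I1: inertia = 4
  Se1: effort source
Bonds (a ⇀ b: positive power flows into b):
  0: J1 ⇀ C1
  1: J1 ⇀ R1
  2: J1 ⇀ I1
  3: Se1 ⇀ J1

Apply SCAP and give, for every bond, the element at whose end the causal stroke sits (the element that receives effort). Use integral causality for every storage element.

#0 stroke at J1
#1 stroke at J1
#2 stroke at I1
#3 stroke at J1

β3 |J1  (Se1 (Se) sets effort on bond)
β0 |J1  (C1 outputs effort q/C1)
β2 |I1  (I1 outputs flow p/I1)
β1 |J1  (common-f at J1 fixed by 2)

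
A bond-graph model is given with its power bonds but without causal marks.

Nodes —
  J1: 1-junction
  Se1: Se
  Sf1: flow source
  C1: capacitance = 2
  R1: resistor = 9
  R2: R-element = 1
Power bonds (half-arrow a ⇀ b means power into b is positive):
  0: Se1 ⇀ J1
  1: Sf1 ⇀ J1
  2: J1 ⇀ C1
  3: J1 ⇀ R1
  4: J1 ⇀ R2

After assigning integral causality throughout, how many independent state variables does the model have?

#0 →J1  (Se1 fixes effort; stroke away)
#1 →Sf1  (Sf1: flow source, stroke at near end)
#2 →J1  (common-f at J1 fixed by 1)
#3 →J1  (1-jn J1 has f-setter on 1)
#4 →J1  (J1: bond 1 brought flow, rest push out)

1  (C1 all integral)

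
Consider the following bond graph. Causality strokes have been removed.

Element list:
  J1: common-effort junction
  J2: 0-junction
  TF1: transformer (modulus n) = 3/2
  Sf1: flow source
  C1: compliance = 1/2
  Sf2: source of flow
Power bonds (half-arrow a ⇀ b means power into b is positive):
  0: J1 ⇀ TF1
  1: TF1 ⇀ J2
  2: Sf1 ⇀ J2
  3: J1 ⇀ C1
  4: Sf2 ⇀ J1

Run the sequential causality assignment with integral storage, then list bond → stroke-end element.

β2 |Sf1  (Sf1 fixes flow; stroke at Sf1)
β4 |Sf2  (Sf2: flow source, stroke at near end)
β1 |J2  (J2: last free bond brings effort in)
β0 |TF1  (TF1: transformer flips bond 1)
β3 |J1  (only one effort-in slot at J1)

b0 stroke→TF1
b1 stroke→J2
b2 stroke→Sf1
b3 stroke→J1
b4 stroke→Sf2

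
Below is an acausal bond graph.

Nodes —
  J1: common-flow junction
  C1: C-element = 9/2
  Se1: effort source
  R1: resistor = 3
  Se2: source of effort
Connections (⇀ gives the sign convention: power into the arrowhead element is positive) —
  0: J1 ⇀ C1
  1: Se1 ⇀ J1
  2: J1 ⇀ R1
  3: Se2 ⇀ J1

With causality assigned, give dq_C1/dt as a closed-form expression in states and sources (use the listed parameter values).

#1 |J1  (Se1 (Se) sets effort on bond)
#3 |J1  (Se2 (Se) sets effort on bond)
#0 |J1  (C1: C, integral causality)
#2 |R1  (J1 needs exactly one f-in)

dq_C1/dt = E_Se1/3 + E_Se2/3 - 2*q_C1/27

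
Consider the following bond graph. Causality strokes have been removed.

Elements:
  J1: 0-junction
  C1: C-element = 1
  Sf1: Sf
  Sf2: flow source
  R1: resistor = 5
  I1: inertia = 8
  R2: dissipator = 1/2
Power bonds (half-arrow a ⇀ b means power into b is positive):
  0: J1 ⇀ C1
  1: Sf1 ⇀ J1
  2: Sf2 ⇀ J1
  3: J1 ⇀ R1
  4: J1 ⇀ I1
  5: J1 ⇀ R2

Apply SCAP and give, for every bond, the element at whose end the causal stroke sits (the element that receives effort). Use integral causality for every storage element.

bond 1 →Sf1  (Sf1: flow source, stroke at near end)
bond 2 →Sf2  (Sf2 (Sf) sets flow on bond)
bond 0 →J1  (prefer integral on C1)
bond 3 →R1  (common-e at J1 fixed by 0)
bond 4 →I1  (common-e at J1 fixed by 0)
bond 5 →R2  (0-jn J1 has e-setter on 0)

bond 0 stroke at J1
bond 1 stroke at Sf1
bond 2 stroke at Sf2
bond 3 stroke at R1
bond 4 stroke at I1
bond 5 stroke at R2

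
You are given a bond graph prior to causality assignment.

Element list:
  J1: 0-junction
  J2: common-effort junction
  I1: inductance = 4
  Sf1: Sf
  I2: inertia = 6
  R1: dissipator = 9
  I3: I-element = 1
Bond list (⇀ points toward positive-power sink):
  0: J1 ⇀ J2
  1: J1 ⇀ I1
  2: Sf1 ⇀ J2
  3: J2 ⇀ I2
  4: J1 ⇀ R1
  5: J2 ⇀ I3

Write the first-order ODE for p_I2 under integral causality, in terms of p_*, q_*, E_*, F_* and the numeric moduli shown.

bond 2 →Sf1  (source Sf1 imposes f)
bond 1 →I1  (I1 integral (f out))
bond 3 →I2  (prefer integral on I2)
bond 5 →I3  (I3 outputs flow p/I3)
bond 0 →J2  (J2: last free bond brings effort in)
bond 4 →J1  (closing 0-jn rule on J1)

dp_I2/dt = 9*F_Sf1 - 9*p_I1/4 - 3*p_I2/2 - 9*p_I3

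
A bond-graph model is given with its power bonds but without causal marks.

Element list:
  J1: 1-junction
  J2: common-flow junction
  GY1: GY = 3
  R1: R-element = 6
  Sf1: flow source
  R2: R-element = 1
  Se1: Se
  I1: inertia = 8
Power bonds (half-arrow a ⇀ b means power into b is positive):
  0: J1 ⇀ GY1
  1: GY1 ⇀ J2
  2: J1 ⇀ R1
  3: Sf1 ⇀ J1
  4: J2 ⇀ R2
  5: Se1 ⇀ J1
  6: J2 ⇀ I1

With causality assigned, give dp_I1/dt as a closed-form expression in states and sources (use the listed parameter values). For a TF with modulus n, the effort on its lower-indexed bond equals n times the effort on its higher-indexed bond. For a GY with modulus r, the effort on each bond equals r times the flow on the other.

dp_I1/dt = 3*F_Sf1 - p_I1/8

β3 stroke at Sf1  (Sf1 fixes flow; stroke at Sf1)
β5 stroke at J1  (Se1 (Se) sets effort on bond)
β0 stroke at J1  (common-f at J1 fixed by 3)
β2 stroke at J1  (1-jn J1 has f-setter on 3)
β1 stroke at J2  (through GY1, causality inverts; strokes same side of GY1)
β6 stroke at I1  (I1: I, integral causality)
β4 stroke at J2  (J2 flow already set via bond 6)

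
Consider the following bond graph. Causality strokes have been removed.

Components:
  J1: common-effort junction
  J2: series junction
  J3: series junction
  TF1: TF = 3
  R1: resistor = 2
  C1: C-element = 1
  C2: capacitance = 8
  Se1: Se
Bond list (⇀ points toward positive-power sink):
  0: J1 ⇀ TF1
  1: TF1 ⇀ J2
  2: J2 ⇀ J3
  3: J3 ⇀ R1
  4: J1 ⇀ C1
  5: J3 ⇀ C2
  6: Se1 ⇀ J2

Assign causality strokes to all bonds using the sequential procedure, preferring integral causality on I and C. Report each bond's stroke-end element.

β0 |TF1
β1 |J2
β2 |J3
β3 |R1
β4 |J1
β5 |J3
β6 |J2

bond 6 stroke at J2  (Se1 (Se) sets effort on bond)
bond 4 stroke at J1  (C1 integral (e out))
bond 0 stroke at TF1  (0-jn J1 has e-setter on 4)
bond 1 stroke at J2  (TF1: transformer flips bond 0)
bond 2 stroke at J3  (only one flow-in slot at J2)
bond 5 stroke at J3  (C2 outputs effort q/C2)
bond 3 stroke at R1  (J3 needs exactly one f-in)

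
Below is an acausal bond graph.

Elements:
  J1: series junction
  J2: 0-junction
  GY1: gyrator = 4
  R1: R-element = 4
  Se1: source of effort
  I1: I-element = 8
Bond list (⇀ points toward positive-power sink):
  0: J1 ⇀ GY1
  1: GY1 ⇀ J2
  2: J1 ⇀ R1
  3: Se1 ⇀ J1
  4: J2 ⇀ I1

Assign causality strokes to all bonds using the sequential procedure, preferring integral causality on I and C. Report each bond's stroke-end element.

bond 0 |J1
bond 1 |J2
bond 2 |R1
bond 3 |J1
bond 4 |I1

β3 stroke→J1  (Se1 fixes effort; stroke away)
β4 stroke→I1  (I1 outputs flow p/I1)
β1 stroke→J2  (J2: last free bond brings effort in)
β0 stroke→J1  (GY GY1: same side as bond 1)
β2 stroke→R1  (J1 needs exactly one f-in)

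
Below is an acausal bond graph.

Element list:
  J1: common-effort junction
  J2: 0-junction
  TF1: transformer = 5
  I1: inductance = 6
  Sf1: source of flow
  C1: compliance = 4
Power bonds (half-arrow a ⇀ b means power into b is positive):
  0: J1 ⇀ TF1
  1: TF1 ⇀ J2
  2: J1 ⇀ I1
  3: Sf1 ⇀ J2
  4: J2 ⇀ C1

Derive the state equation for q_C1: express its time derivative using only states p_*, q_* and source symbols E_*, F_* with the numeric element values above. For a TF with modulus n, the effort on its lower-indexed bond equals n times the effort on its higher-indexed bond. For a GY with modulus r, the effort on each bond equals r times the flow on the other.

#3 stroke at Sf1  (source Sf1 imposes f)
#2 stroke at I1  (I1 outputs flow p/I1)
#0 stroke at J1  (J1 needs exactly one e-in)
#1 stroke at TF1  (through TF1, causality passes straight; one stroke at TF1)
#4 stroke at J2  (only one effort-in slot at J2)

dq_C1/dt = F_Sf1 - 5*p_I1/6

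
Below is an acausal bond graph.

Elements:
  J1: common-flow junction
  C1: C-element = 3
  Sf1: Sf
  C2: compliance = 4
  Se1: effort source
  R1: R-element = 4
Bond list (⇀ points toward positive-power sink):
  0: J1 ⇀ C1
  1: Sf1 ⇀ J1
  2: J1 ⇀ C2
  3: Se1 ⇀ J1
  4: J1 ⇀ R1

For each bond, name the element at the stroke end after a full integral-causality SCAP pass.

β0 stroke at J1
β1 stroke at Sf1
β2 stroke at J1
β3 stroke at J1
β4 stroke at J1

β1 →Sf1  (Sf1: flow source, stroke at near end)
β3 →J1  (Se1 fixes effort; stroke away)
β0 →J1  (1-jn J1 has f-setter on 1)
β2 →J1  (common-f at J1 fixed by 1)
β4 →J1  (J1: bond 1 brought flow, rest push out)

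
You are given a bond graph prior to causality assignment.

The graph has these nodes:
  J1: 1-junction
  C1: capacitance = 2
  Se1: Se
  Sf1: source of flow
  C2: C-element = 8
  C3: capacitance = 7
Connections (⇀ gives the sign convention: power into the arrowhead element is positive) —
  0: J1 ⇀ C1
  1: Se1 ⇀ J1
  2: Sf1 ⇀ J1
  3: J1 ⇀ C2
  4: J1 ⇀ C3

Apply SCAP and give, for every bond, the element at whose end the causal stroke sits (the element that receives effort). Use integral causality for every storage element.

bond 1 stroke→J1  (Se1: effort source, stroke at far end)
bond 2 stroke→Sf1  (Sf1: flow source, stroke at near end)
bond 0 stroke→J1  (J1 flow already set via bond 2)
bond 3 stroke→J1  (1-jn J1 has f-setter on 2)
bond 4 stroke→J1  (1-jn J1 has f-setter on 2)

β0 stroke→J1
β1 stroke→J1
β2 stroke→Sf1
β3 stroke→J1
β4 stroke→J1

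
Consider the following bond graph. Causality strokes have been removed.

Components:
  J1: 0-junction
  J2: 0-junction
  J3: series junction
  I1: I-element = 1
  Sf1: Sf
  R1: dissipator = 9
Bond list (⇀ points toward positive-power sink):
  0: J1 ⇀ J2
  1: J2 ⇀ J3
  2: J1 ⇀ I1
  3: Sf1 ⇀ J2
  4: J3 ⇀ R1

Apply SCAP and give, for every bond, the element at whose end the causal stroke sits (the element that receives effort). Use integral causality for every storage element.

bond 0 →J1
bond 1 →J2
bond 2 →I1
bond 3 →Sf1
bond 4 →J3

bond 3 |Sf1  (Sf1 (Sf) sets flow on bond)
bond 2 |I1  (I1 integral (f out))
bond 0 |J1  (J1 needs exactly one e-in)
bond 1 |J2  (closing 0-jn rule on J2)
bond 4 |J3  (1-jn J3 has f-setter on 1)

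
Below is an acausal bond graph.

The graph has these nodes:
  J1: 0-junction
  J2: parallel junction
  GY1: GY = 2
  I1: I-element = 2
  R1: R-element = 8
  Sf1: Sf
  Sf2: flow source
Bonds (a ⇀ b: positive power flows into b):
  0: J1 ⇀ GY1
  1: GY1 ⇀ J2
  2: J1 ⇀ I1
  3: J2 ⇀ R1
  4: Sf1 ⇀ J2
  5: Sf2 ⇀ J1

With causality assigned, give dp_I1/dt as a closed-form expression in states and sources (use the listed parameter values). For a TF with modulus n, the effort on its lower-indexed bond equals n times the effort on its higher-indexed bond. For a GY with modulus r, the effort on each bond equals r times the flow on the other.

dp_I1/dt = -2*F_Sf1 + F_Sf2/2 - p_I1/4

b4 stroke at Sf1  (Sf1: flow source, stroke at near end)
b5 stroke at Sf2  (Sf2 fixes flow; stroke at Sf2)
b2 stroke at I1  (I1 outputs flow p/I1)
b0 stroke at J1  (closing 0-jn rule on J1)
b1 stroke at J2  (GY1 both-in/both-out from 0)
b3 stroke at R1  (J2: bond 1 brought effort, rest push out)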